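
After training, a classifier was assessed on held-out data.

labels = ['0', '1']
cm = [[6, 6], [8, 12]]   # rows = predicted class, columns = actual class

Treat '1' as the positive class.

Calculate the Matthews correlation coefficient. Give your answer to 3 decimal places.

MCC = (TP·TN − FP·FN) / √((TP+FP)(TP+FN)(TN+FP)(TN+FN))
Numerator = 12·6 − 8·6 = 24
Denominator = √(20·18·14·12) = √60480 = 245.9268
MCC = 24 / 245.9268 = 0.098

0.098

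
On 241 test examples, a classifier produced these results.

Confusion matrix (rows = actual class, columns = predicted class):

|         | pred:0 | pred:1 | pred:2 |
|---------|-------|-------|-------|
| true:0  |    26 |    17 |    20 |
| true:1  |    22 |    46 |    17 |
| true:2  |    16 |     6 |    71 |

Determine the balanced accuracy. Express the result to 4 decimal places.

0.5724

Balanced accuracy = mean of per-class recall.
  0: recall = 26/63 = 0.41270
  1: recall = 46/85 = 0.54118
  2: recall = 71/93 = 0.76344
Mean = (0.41270 + 0.54118 + 0.76344) / 3 = 0.5724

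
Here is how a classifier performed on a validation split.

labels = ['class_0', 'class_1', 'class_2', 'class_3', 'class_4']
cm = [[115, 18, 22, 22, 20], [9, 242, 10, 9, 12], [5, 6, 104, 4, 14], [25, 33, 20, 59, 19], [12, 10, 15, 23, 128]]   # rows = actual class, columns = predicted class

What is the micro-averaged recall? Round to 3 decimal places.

0.678

Micro-averaging pools counts across classes: ΣTP=648, ΣFP=308, ΣFN=308.
Micro-recall = TP/(TP+FN) on pooled counts = 0.678 (equals overall accuracy in single-label multiclass).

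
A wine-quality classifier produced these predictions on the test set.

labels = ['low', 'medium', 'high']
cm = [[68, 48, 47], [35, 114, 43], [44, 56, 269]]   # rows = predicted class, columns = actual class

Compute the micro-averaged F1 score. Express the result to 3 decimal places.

Micro-averaging pools counts across classes: ΣTP=451, ΣFP=273, ΣFN=273.
Micro-F1 score = 2·TP/(2·TP+FP+FN) on pooled counts = 0.623 (equals overall accuracy in single-label multiclass).

0.623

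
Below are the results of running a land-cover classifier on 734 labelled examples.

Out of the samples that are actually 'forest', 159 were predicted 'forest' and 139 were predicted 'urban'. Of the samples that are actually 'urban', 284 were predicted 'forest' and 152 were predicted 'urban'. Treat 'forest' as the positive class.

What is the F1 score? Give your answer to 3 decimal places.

0.429

Precision = TP/(TP+FP) = 159/443 = 0.3589
Recall = TP/(TP+FN) = 159/298 = 0.5336
F1 = 2·TP/(2·TP+FP+FN) = 318/741 = 0.429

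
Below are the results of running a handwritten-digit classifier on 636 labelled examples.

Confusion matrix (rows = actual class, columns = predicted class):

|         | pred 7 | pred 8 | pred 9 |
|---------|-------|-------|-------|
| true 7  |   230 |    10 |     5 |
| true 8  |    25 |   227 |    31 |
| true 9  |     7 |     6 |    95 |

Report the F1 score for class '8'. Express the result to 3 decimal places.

0.863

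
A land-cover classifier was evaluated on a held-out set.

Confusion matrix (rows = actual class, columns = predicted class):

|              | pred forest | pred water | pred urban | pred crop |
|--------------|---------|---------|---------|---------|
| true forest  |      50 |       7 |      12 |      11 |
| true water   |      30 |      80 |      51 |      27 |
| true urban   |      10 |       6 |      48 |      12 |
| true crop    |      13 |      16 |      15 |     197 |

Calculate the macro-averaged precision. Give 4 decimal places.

Per-class precision (TP/(TP+FP)):
  forest: TP=50, FP=30+10+13=53 → 50/103 = 0.48544
  water: TP=80, FP=7+6+16=29 → 80/109 = 0.73394
  urban: TP=48, FP=12+51+15=78 → 48/126 = 0.38095
  crop: TP=197, FP=11+27+12=50 → 197/247 = 0.79757
Macro-precision = mean = (0.48544 + 0.73394 + 0.38095 + 0.79757) / 4 = 0.5995

0.5995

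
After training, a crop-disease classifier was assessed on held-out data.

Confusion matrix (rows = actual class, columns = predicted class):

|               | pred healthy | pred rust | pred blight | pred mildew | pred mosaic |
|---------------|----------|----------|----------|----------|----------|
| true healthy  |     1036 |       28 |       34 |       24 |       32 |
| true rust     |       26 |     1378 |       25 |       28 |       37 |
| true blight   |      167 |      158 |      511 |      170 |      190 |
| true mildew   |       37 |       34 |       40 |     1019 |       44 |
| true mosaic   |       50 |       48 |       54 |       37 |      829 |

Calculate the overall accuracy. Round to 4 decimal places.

0.7908

Accuracy = trace / total = (1036+1378+511+1019+829=4773) / 6036 = 4773/6036 = 0.7908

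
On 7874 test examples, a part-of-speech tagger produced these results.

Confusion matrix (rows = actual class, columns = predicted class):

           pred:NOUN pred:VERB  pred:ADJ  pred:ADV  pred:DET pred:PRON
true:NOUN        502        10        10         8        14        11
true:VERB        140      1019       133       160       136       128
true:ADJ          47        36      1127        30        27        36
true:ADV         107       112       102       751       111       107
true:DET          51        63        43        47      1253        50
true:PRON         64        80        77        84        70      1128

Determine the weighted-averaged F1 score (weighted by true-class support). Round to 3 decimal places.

Per-class F1 score (2·TP/(2·TP+FP+FN)):
  NOUN: TP=502, FP=140+47+107+51+64=409, FN=10+10+8+14+11=53 → 1004/1466 = 0.6849
  VERB: TP=1019, FP=10+36+112+63+80=301, FN=140+133+160+136+128=697 → 2038/3036 = 0.6713
  ADJ: TP=1127, FP=10+133+102+43+77=365, FN=47+36+30+27+36=176 → 2254/2795 = 0.8064
  ADV: TP=751, FP=8+160+30+47+84=329, FN=107+112+102+111+107=539 → 1502/2370 = 0.6338
  DET: TP=1253, FP=14+136+27+111+70=358, FN=51+63+43+47+50=254 → 2506/3118 = 0.8037
  PRON: TP=1128, FP=11+128+36+107+50=332, FN=64+80+77+84+70=375 → 2256/2963 = 0.7614
Weighted-F1 score = Σ (supportᵢ/N)·F1 scoreᵢ with N=7874: (555/7874)·0.6849 + (1716/7874)·0.6713 + (1303/7874)·0.8064 + (1290/7874)·0.6338 + (1507/7874)·0.8037 + (1503/7874)·0.7614 = 0.731

0.731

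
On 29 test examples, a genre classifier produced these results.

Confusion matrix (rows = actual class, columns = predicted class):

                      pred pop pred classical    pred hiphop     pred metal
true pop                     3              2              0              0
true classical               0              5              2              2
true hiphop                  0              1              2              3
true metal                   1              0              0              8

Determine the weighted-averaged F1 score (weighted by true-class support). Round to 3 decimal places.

0.606

Per-class F1 score (2·TP/(2·TP+FP+FN)):
  pop: TP=3, FP=0+0+1=1, FN=2+0+0=2 → 6/9 = 0.6667
  classical: TP=5, FP=2+1+0=3, FN=0+2+2=4 → 10/17 = 0.5882
  hiphop: TP=2, FP=0+2+0=2, FN=0+1+3=4 → 4/10 = 0.4000
  metal: TP=8, FP=0+2+3=5, FN=1+0+0=1 → 16/22 = 0.7273
Weighted-F1 score = Σ (supportᵢ/N)·F1 scoreᵢ with N=29: (5/29)·0.6667 + (9/29)·0.5882 + (6/29)·0.4000 + (9/29)·0.7273 = 0.606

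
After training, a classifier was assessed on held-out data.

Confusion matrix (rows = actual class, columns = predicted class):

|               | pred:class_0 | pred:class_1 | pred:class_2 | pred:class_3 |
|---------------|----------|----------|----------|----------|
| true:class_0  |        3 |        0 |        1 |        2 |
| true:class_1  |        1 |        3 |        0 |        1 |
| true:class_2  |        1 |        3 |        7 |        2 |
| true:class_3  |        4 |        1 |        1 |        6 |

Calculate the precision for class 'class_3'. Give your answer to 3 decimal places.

0.545

precision = TP/(TP+FP).
class_3: TP=6, FP=2+1+2=5 → 6/11 = 0.5455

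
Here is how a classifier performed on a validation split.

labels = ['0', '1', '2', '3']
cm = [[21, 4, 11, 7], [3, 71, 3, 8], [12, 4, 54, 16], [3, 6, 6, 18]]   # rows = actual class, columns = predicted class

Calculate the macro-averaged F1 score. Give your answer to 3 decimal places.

Per-class F1 score (2·TP/(2·TP+FP+FN)):
  0: TP=21, FP=3+12+3=18, FN=4+11+7=22 → 42/82 = 0.5122
  1: TP=71, FP=4+4+6=14, FN=3+3+8=14 → 142/170 = 0.8353
  2: TP=54, FP=11+3+6=20, FN=12+4+16=32 → 108/160 = 0.6750
  3: TP=18, FP=7+8+16=31, FN=3+6+6=15 → 36/82 = 0.4390
Macro-F1 score = mean = (0.5122 + 0.8353 + 0.6750 + 0.4390) / 4 = 0.615

0.615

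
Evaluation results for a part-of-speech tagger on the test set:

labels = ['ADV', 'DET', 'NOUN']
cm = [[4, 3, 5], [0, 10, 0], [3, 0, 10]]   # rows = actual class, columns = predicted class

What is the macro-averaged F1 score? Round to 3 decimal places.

Per-class F1 score (2·TP/(2·TP+FP+FN)):
  ADV: TP=4, FP=0+3=3, FN=3+5=8 → 8/19 = 0.4211
  DET: TP=10, FP=3+0=3, FN=0+0=0 → 20/23 = 0.8696
  NOUN: TP=10, FP=5+0=5, FN=3+0=3 → 20/28 = 0.7143
Macro-F1 score = mean = (0.4211 + 0.8696 + 0.7143) / 3 = 0.668

0.668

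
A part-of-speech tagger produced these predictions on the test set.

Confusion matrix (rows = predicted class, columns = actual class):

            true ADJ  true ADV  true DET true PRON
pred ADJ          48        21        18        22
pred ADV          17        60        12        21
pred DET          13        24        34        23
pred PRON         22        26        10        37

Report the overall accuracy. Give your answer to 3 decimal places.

0.439

Accuracy = trace / total = (48+60+34+37=179) / 408 = 179/408 = 0.439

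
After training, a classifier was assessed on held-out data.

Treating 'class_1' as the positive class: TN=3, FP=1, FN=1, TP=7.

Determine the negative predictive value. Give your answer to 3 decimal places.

0.750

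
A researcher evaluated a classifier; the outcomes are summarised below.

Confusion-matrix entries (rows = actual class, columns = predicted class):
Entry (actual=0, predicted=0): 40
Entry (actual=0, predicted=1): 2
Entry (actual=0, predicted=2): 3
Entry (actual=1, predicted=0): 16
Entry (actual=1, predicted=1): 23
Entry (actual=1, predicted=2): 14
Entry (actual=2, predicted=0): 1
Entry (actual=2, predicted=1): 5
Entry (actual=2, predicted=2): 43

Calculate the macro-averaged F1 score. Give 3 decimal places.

0.709

Per-class F1 score (2·TP/(2·TP+FP+FN)):
  0: TP=40, FP=16+1=17, FN=2+3=5 → 80/102 = 0.7843
  1: TP=23, FP=2+5=7, FN=16+14=30 → 46/83 = 0.5542
  2: TP=43, FP=3+14=17, FN=1+5=6 → 86/109 = 0.7890
Macro-F1 score = mean = (0.7843 + 0.5542 + 0.7890) / 3 = 0.709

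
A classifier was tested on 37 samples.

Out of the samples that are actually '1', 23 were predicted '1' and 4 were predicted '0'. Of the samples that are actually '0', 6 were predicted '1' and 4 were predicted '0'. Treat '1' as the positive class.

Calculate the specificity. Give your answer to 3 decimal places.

0.400

Specificity = TN/(TN+FP) = 4/(4+6) = 0.400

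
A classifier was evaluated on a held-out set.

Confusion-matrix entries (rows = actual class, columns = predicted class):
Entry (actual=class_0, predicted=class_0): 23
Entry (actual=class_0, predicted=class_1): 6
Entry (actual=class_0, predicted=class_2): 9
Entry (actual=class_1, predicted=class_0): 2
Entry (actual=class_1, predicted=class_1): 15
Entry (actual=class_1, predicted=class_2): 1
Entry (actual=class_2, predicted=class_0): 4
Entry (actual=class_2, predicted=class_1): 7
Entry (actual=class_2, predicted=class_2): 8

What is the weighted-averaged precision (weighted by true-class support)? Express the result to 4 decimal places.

Per-class precision (TP/(TP+FP)):
  class_0: TP=23, FP=2+4=6 → 23/29 = 0.79310
  class_1: TP=15, FP=6+7=13 → 15/28 = 0.53571
  class_2: TP=8, FP=9+1=10 → 8/18 = 0.44444
Weighted-precision = Σ (supportᵢ/N)·precisionᵢ with N=75: (38/75)·0.79310 + (18/75)·0.53571 + (19/75)·0.44444 = 0.6430

0.6430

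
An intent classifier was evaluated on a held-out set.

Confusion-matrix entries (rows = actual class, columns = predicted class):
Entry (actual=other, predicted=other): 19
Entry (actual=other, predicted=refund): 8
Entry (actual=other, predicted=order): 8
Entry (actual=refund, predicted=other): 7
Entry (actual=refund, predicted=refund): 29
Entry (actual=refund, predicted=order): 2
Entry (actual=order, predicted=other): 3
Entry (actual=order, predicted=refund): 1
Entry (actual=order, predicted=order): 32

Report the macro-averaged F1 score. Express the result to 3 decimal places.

0.726

Per-class F1 score (2·TP/(2·TP+FP+FN)):
  other: TP=19, FP=7+3=10, FN=8+8=16 → 38/64 = 0.5938
  refund: TP=29, FP=8+1=9, FN=7+2=9 → 58/76 = 0.7632
  order: TP=32, FP=8+2=10, FN=3+1=4 → 64/78 = 0.8205
Macro-F1 score = mean = (0.5938 + 0.7632 + 0.8205) / 3 = 0.726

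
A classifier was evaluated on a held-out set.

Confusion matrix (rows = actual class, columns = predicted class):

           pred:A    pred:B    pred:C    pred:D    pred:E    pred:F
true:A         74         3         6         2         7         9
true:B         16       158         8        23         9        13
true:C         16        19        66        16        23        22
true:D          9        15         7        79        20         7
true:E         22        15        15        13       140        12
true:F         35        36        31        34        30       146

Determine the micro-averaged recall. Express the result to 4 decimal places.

0.5735

Micro-averaging pools counts across classes: ΣTP=663, ΣFP=493, ΣFN=493.
Micro-recall = TP/(TP+FN) on pooled counts = 0.5735 (equals overall accuracy in single-label multiclass).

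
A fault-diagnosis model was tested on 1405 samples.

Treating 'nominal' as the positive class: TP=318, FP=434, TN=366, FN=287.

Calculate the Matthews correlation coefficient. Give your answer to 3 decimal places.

MCC = (TP·TN − FP·FN) / √((TP+FP)(TP+FN)(TN+FP)(TN+FN))
Numerator = 318·366 − 434·287 = -8170
Denominator = √(752·605·800·653) = √237671104000 = 487515.2346
MCC = -8170 / 487515.2346 = -0.017

-0.017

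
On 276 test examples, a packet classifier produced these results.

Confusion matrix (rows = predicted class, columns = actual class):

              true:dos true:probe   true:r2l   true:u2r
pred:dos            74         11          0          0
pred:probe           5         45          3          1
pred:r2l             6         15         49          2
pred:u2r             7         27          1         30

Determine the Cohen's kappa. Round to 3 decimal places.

0.623

Observed agreement pₒ = trace/N = 198/276 = 0.7174
Expected agreement pₑ = Σ (rowᵢ·colᵢ)/N² = (92·85 + 98·54 + 53·72 + 33·65)/276² = 0.2504
κ = (pₒ − pₑ)/(1 − pₑ) = (0.7174 − 0.2504)/(1 − 0.2504) = 0.623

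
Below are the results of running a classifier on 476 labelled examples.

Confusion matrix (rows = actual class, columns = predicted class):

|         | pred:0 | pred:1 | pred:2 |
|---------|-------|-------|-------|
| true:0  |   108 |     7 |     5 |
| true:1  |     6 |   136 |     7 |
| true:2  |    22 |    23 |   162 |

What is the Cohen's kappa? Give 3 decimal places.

0.777

Observed agreement pₒ = trace/N = 406/476 = 0.8529
Expected agreement pₑ = Σ (rowᵢ·colᵢ)/N² = (120·136 + 149·166 + 207·174)/476² = 0.3402
κ = (pₒ − pₑ)/(1 − pₑ) = (0.8529 − 0.3402)/(1 − 0.3402) = 0.777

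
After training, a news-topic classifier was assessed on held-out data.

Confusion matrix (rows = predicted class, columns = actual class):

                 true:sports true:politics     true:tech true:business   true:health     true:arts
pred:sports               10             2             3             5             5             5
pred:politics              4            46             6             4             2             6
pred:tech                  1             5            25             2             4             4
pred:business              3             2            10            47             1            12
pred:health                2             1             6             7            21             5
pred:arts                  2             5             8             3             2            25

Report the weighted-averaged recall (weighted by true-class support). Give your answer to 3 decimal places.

0.578

Per-class recall (TP/(TP+FN)):
  sports: TP=10, FN=4+1+3+2+2=12 → 10/22 = 0.4545
  politics: TP=46, FN=2+5+2+1+5=15 → 46/61 = 0.7541
  tech: TP=25, FN=3+6+10+6+8=33 → 25/58 = 0.4310
  business: TP=47, FN=5+4+2+7+3=21 → 47/68 = 0.6912
  health: TP=21, FN=5+2+4+1+2=14 → 21/35 = 0.6000
  arts: TP=25, FN=5+6+4+12+5=32 → 25/57 = 0.4386
Weighted-recall = Σ (supportᵢ/N)·recallᵢ with N=301: (22/301)·0.4545 + (61/301)·0.7541 + (58/301)·0.4310 + (68/301)·0.6912 + (35/301)·0.6000 + (57/301)·0.4386 = 0.578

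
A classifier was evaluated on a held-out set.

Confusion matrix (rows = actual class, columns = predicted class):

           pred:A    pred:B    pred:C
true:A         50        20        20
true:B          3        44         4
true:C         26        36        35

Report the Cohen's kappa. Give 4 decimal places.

0.3299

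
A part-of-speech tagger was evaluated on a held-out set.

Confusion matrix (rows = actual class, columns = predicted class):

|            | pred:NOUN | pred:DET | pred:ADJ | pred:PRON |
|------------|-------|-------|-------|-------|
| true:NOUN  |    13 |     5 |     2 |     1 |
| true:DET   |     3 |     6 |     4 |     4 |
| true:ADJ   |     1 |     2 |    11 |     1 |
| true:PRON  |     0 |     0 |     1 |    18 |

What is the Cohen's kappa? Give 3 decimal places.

Observed agreement pₒ = trace/N = 48/72 = 0.6667
Expected agreement pₑ = Σ (rowᵢ·colᵢ)/N² = (21·17 + 17·13 + 15·18 + 19·24)/72² = 0.2515
κ = (pₒ − pₑ)/(1 − pₑ) = (0.6667 − 0.2515)/(1 − 0.2515) = 0.555

0.555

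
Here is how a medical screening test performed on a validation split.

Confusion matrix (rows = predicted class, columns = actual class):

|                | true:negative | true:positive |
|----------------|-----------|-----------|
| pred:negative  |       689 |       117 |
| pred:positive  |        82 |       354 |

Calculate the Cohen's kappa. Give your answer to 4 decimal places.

Observed agreement pₒ = trace/N = 1043/1242 = 0.83977
Expected agreement pₑ = Σ (rowᵢ·colᵢ)/N² = (771·806 + 471·436)/1242² = 0.53598
κ = (pₒ − pₑ)/(1 − pₑ) = (0.83977 − 0.53598)/(1 − 0.53598) = 0.6547

0.6547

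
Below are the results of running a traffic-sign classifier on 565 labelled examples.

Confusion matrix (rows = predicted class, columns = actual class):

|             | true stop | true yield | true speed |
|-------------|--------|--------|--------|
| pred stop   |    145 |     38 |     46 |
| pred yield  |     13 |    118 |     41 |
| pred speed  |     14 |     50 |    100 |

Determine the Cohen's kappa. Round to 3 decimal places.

0.466

Observed agreement pₒ = trace/N = 363/565 = 0.6425
Expected agreement pₑ = Σ (rowᵢ·colᵢ)/N² = (172·229 + 206·172 + 187·164)/565² = 0.3305
κ = (pₒ − pₑ)/(1 − pₑ) = (0.6425 − 0.3305)/(1 − 0.3305) = 0.466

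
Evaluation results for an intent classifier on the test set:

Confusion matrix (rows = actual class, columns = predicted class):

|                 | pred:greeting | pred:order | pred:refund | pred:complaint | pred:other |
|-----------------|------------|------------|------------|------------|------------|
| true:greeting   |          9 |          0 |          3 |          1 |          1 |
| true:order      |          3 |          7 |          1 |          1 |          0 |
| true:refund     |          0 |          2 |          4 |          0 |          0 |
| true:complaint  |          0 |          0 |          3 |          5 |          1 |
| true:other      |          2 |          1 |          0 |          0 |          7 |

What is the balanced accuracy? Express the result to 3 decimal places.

0.630

Balanced accuracy = mean of per-class recall.
  greeting: recall = 9/14 = 0.6429
  order: recall = 7/12 = 0.5833
  refund: recall = 4/6 = 0.6667
  complaint: recall = 5/9 = 0.5556
  other: recall = 7/10 = 0.7000
Mean = (0.6429 + 0.5833 + 0.6667 + 0.5556 + 0.7000) / 5 = 0.630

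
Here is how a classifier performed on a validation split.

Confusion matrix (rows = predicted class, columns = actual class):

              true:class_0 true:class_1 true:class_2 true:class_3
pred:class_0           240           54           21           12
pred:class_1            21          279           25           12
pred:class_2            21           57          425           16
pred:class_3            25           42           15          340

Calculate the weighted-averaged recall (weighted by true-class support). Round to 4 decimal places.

0.8000

Per-class recall (TP/(TP+FN)):
  class_0: TP=240, FN=21+21+25=67 → 240/307 = 0.78176
  class_1: TP=279, FN=54+57+42=153 → 279/432 = 0.64583
  class_2: TP=425, FN=21+25+15=61 → 425/486 = 0.87449
  class_3: TP=340, FN=12+12+16=40 → 340/380 = 0.89474
Weighted-recall = Σ (supportᵢ/N)·recallᵢ with N=1605: (307/1605)·0.78176 + (432/1605)·0.64583 + (486/1605)·0.87449 + (380/1605)·0.89474 = 0.8000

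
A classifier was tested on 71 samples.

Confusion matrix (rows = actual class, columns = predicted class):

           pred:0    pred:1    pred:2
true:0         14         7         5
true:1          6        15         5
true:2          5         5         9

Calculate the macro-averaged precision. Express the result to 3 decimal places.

0.530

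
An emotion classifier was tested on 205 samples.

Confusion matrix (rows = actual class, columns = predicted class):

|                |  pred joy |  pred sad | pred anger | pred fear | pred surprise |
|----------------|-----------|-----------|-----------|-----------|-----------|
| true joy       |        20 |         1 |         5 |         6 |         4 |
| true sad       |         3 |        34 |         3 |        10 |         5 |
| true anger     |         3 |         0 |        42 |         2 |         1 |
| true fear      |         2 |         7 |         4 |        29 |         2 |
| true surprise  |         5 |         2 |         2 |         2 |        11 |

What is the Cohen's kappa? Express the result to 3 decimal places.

0.572

Observed agreement pₒ = trace/N = 136/205 = 0.6634
Expected agreement pₑ = Σ (rowᵢ·colᵢ)/N² = (36·33 + 55·44 + 48·56 + 44·49 + 22·23)/205² = 0.2132
κ = (pₒ − pₑ)/(1 − pₑ) = (0.6634 − 0.2132)/(1 − 0.2132) = 0.572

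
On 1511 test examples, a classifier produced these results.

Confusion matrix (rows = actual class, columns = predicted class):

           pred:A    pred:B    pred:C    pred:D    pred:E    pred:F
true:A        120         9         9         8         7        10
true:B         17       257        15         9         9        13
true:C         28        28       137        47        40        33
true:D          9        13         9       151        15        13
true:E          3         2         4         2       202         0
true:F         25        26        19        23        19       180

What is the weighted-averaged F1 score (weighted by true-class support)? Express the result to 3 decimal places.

0.684

Per-class F1 score (2·TP/(2·TP+FP+FN)):
  A: TP=120, FP=17+28+9+3+25=82, FN=9+9+8+7+10=43 → 240/365 = 0.6575
  B: TP=257, FP=9+28+13+2+26=78, FN=17+15+9+9+13=63 → 514/655 = 0.7847
  C: TP=137, FP=9+15+9+4+19=56, FN=28+28+47+40+33=176 → 274/506 = 0.5415
  D: TP=151, FP=8+9+47+2+23=89, FN=9+13+9+15+13=59 → 302/450 = 0.6711
  E: TP=202, FP=7+9+40+15+19=90, FN=3+2+4+2+0=11 → 404/505 = 0.8000
  F: TP=180, FP=10+13+33+13+0=69, FN=25+26+19+23+19=112 → 360/541 = 0.6654
Weighted-F1 score = Σ (supportᵢ/N)·F1 scoreᵢ with N=1511: (163/1511)·0.6575 + (320/1511)·0.7847 + (313/1511)·0.5415 + (210/1511)·0.6711 + (213/1511)·0.8000 + (292/1511)·0.6654 = 0.684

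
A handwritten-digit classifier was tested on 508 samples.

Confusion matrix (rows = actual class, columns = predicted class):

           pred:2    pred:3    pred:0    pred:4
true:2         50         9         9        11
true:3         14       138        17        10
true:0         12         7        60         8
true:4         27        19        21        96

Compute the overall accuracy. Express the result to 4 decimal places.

Accuracy = trace / total = (50+138+60+96=344) / 508 = 344/508 = 0.6772

0.6772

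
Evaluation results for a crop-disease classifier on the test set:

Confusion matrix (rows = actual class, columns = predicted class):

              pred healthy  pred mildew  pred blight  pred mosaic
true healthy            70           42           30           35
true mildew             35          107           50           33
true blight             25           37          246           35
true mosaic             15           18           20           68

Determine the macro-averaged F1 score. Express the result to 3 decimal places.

0.528

Per-class F1 score (2·TP/(2·TP+FP+FN)):
  healthy: TP=70, FP=35+25+15=75, FN=42+30+35=107 → 140/322 = 0.4348
  mildew: TP=107, FP=42+37+18=97, FN=35+50+33=118 → 214/429 = 0.4988
  blight: TP=246, FP=30+50+20=100, FN=25+37+35=97 → 492/689 = 0.7141
  mosaic: TP=68, FP=35+33+35=103, FN=15+18+20=53 → 136/292 = 0.4658
Macro-F1 score = mean = (0.4348 + 0.4988 + 0.7141 + 0.4658) / 4 = 0.528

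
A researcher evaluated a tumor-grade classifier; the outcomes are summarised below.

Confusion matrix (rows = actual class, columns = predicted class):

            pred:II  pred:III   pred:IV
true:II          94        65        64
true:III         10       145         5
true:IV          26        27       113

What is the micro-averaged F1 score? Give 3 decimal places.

Micro-averaging pools counts across classes: ΣTP=352, ΣFP=197, ΣFN=197.
Micro-F1 score = 2·TP/(2·TP+FP+FN) on pooled counts = 0.641 (equals overall accuracy in single-label multiclass).

0.641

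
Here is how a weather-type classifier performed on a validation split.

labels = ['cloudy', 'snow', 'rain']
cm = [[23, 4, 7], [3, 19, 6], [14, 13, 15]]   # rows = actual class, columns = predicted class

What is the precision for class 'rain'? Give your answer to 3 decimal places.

Treat 'rain' as positive and all other classes as negative.
precision = TP/(TP+FP).
rain: TP=15, FP=7+6=13 → 15/28 = 0.5357

0.536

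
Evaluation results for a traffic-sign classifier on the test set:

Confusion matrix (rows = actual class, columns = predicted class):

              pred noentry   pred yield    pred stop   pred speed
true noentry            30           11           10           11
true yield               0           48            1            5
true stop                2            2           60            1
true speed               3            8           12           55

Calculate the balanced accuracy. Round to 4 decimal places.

0.7502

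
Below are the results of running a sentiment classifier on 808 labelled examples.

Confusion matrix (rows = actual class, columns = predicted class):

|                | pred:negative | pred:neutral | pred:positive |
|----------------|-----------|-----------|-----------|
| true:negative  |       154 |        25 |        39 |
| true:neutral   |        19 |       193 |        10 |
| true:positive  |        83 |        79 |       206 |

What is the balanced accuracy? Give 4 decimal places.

0.7119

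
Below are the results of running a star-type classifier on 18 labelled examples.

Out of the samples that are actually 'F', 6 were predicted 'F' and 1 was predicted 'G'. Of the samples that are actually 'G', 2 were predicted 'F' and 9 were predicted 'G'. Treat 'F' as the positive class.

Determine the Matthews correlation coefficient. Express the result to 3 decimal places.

MCC = (TP·TN − FP·FN) / √((TP+FP)(TP+FN)(TN+FP)(TN+FN))
Numerator = 6·9 − 2·1 = 52
Denominator = √(8·7·11·10) = √6160 = 78.4857
MCC = 52 / 78.4857 = 0.663

0.663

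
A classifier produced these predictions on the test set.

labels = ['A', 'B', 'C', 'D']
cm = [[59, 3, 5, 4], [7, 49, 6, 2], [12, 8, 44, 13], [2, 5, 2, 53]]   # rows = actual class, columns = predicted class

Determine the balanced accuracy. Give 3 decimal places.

0.756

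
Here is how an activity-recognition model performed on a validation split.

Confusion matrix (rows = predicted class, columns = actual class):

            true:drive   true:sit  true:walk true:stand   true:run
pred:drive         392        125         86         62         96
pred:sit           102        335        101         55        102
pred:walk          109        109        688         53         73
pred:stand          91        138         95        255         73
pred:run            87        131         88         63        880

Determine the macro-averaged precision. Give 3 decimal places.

Per-class precision (TP/(TP+FP)):
  drive: TP=392, FP=125+86+62+96=369 → 392/761 = 0.5151
  sit: TP=335, FP=102+101+55+102=360 → 335/695 = 0.4820
  walk: TP=688, FP=109+109+53+73=344 → 688/1032 = 0.6667
  stand: TP=255, FP=91+138+95+73=397 → 255/652 = 0.3911
  run: TP=880, FP=87+131+88+63=369 → 880/1249 = 0.7046
Macro-precision = mean = (0.5151 + 0.4820 + 0.6667 + 0.3911 + 0.7046) / 5 = 0.552

0.552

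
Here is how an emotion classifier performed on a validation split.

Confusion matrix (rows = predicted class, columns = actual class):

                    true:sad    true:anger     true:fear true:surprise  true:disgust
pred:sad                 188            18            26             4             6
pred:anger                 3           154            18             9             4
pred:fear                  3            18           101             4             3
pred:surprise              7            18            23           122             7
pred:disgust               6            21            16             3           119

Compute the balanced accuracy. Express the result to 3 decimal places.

0.769

Balanced accuracy = mean of per-class recall.
  sad: recall = 188/207 = 0.9082
  anger: recall = 154/229 = 0.6725
  fear: recall = 101/184 = 0.5489
  surprise: recall = 122/142 = 0.8592
  disgust: recall = 119/139 = 0.8561
Mean = (0.9082 + 0.6725 + 0.5489 + 0.8592 + 0.8561) / 5 = 0.769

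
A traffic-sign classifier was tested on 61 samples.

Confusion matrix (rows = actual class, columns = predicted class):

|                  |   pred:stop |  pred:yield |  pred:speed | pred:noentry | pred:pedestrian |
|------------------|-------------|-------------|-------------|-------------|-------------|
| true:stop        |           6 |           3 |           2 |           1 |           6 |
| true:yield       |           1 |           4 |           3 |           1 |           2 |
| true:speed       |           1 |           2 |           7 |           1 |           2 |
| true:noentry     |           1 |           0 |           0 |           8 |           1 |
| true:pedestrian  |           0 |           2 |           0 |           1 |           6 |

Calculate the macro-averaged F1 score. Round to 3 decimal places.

0.511

Per-class F1 score (2·TP/(2·TP+FP+FN)):
  stop: TP=6, FP=1+1+1+0=3, FN=3+2+1+6=12 → 12/27 = 0.4444
  yield: TP=4, FP=3+2+0+2=7, FN=1+3+1+2=7 → 8/22 = 0.3636
  speed: TP=7, FP=2+3+0+0=5, FN=1+2+1+2=6 → 14/25 = 0.5600
  noentry: TP=8, FP=1+1+1+1=4, FN=1+0+0+1=2 → 16/22 = 0.7273
  pedestrian: TP=6, FP=6+2+2+1=11, FN=0+2+0+1=3 → 12/26 = 0.4615
Macro-F1 score = mean = (0.4444 + 0.3636 + 0.5600 + 0.7273 + 0.4615) / 5 = 0.511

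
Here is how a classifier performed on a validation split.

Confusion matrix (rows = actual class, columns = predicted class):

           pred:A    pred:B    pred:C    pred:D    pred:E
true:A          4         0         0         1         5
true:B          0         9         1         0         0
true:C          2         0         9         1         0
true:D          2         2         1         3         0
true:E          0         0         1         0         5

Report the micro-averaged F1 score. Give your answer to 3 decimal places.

Micro-averaging pools counts across classes: ΣTP=30, ΣFP=16, ΣFN=16.
Micro-F1 score = 2·TP/(2·TP+FP+FN) on pooled counts = 0.652 (equals overall accuracy in single-label multiclass).

0.652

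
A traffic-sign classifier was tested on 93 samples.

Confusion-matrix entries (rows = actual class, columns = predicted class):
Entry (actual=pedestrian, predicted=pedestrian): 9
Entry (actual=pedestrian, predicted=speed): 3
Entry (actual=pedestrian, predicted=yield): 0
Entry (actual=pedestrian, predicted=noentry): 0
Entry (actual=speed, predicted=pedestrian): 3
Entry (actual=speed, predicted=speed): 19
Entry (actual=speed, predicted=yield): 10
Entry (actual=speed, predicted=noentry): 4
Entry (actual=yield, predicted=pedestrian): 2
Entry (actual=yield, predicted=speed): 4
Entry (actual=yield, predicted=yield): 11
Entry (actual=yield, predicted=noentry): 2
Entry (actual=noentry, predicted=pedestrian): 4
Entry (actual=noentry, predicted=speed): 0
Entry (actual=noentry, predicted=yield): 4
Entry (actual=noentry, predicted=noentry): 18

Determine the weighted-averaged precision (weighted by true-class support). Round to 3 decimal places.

0.647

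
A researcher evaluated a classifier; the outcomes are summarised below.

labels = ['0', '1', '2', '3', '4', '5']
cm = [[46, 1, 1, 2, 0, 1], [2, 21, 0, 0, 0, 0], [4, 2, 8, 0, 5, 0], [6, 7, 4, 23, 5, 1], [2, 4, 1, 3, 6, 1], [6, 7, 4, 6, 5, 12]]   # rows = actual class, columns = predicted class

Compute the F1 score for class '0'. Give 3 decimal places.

0.786

One-vs-rest for '0': TP = diagonal; FP = other classes predicted '0'; FN = '0' predicted as other.
F1 score = 2·TP/(2·TP+FP+FN).
0: TP=46, FP=2+4+6+2+6=20, FN=1+1+2+0+1=5 → 92/117 = 0.7863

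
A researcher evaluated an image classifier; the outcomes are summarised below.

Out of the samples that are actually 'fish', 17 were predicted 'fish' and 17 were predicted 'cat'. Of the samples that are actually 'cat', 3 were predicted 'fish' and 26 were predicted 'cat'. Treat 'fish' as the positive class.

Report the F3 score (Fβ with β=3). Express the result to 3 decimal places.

0.521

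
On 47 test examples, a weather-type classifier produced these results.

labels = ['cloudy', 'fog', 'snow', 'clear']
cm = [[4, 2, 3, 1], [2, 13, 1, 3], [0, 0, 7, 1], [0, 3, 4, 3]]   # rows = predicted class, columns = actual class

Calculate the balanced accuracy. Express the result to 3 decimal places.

0.558

Balanced accuracy = mean of per-class recall.
  cloudy: recall = 4/6 = 0.6667
  fog: recall = 13/18 = 0.7222
  snow: recall = 7/15 = 0.4667
  clear: recall = 3/8 = 0.3750
Mean = (0.6667 + 0.7222 + 0.4667 + 0.3750) / 4 = 0.558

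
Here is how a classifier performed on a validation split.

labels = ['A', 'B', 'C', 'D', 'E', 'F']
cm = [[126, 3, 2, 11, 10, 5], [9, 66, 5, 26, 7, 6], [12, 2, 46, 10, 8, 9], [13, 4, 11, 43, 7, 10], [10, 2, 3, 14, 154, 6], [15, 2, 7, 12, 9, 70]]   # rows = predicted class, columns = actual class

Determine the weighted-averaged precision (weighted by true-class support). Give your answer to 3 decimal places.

0.677

Per-class precision (TP/(TP+FP)):
  A: TP=126, FP=3+2+11+10+5=31 → 126/157 = 0.8025
  B: TP=66, FP=9+5+26+7+6=53 → 66/119 = 0.5546
  C: TP=46, FP=12+2+10+8+9=41 → 46/87 = 0.5287
  D: TP=43, FP=13+4+11+7+10=45 → 43/88 = 0.4886
  E: TP=154, FP=10+2+3+14+6=35 → 154/189 = 0.8148
  F: TP=70, FP=15+2+7+12+9=45 → 70/115 = 0.6087
Weighted-precision = Σ (supportᵢ/N)·precisionᵢ with N=755: (185/755)·0.8025 + (79/755)·0.5546 + (74/755)·0.5287 + (116/755)·0.4886 + (195/755)·0.8148 + (106/755)·0.6087 = 0.677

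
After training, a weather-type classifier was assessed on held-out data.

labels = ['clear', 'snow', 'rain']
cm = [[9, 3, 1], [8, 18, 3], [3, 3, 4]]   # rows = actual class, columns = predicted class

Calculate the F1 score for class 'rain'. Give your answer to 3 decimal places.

0.444

Treat 'rain' as positive and all other classes as negative.
F1 score = 2·TP/(2·TP+FP+FN).
rain: TP=4, FP=1+3=4, FN=3+3=6 → 8/18 = 0.4444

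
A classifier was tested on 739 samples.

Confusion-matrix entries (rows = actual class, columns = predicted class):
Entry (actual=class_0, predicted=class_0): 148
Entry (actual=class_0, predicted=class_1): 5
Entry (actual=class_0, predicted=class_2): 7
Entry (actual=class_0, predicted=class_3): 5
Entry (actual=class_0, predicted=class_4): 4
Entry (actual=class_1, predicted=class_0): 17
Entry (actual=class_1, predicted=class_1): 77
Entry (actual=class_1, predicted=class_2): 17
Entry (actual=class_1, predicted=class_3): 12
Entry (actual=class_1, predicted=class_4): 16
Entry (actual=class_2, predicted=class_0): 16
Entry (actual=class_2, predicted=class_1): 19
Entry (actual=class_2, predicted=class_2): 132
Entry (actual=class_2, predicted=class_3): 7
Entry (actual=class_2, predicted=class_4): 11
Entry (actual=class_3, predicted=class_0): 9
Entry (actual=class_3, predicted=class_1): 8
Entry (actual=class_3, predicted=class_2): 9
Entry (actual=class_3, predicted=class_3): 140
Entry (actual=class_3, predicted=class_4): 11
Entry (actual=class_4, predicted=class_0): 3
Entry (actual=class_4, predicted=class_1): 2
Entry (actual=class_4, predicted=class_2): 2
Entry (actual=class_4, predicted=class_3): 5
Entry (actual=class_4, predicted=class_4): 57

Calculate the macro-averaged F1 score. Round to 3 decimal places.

Per-class F1 score (2·TP/(2·TP+FP+FN)):
  class_0: TP=148, FP=17+16+9+3=45, FN=5+7+5+4=21 → 296/362 = 0.8177
  class_1: TP=77, FP=5+19+8+2=34, FN=17+17+12+16=62 → 154/250 = 0.6160
  class_2: TP=132, FP=7+17+9+2=35, FN=16+19+7+11=53 → 264/352 = 0.7500
  class_3: TP=140, FP=5+12+7+5=29, FN=9+8+9+11=37 → 280/346 = 0.8092
  class_4: TP=57, FP=4+16+11+11=42, FN=3+2+2+5=12 → 114/168 = 0.6786
Macro-F1 score = mean = (0.8177 + 0.6160 + 0.7500 + 0.8092 + 0.6786) / 5 = 0.734

0.734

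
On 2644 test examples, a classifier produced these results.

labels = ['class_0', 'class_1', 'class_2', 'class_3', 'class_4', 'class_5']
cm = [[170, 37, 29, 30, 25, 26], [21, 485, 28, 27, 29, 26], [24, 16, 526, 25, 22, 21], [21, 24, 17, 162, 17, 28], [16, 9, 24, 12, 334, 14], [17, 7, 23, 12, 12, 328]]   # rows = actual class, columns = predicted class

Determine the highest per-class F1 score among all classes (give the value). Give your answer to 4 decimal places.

0.8212

Per-class F1 score (2·TP/(2·TP+FP+FN)):
  class_0: TP=170, FP=21+24+21+16+17=99, FN=37+29+30+25+26=147 → 340/586 = 0.58020
  class_1: TP=485, FP=37+16+24+9+7=93, FN=21+28+27+29+26=131 → 970/1194 = 0.81240
  class_2: TP=526, FP=29+28+17+24+23=121, FN=24+16+25+22+21=108 → 1052/1281 = 0.82123
  class_3: TP=162, FP=30+27+25+12+12=106, FN=21+24+17+17+28=107 → 324/537 = 0.60335
  class_4: TP=334, FP=25+29+22+17+12=105, FN=16+9+24+12+14=75 → 668/848 = 0.78774
  class_5: TP=328, FP=26+26+21+28+14=115, FN=17+7+23+12+12=71 → 656/842 = 0.77910
Highest is class 'class_2' with F1 score = 0.8212.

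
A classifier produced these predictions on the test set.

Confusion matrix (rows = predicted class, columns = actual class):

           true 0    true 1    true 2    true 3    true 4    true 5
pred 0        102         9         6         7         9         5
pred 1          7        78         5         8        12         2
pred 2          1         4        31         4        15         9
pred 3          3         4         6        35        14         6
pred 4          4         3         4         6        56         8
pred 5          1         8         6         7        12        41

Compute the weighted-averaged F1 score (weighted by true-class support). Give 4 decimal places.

0.6327

Per-class F1 score (2·TP/(2·TP+FP+FN)):
  0: TP=102, FP=9+6+7+9+5=36, FN=7+1+3+4+1=16 → 204/256 = 0.79688
  1: TP=78, FP=7+5+8+12+2=34, FN=9+4+4+3+8=28 → 156/218 = 0.71560
  2: TP=31, FP=1+4+4+15+9=33, FN=6+5+6+4+6=27 → 62/122 = 0.50820
  3: TP=35, FP=3+4+6+14+6=33, FN=7+8+4+6+7=32 → 70/135 = 0.51852
  4: TP=56, FP=4+3+4+6+8=25, FN=9+12+15+14+12=62 → 112/199 = 0.56281
  5: TP=41, FP=1+8+6+7+12=34, FN=5+2+9+6+8=30 → 82/146 = 0.56164
Weighted-F1 score = Σ (supportᵢ/N)·F1 scoreᵢ with N=538: (118/538)·0.79688 + (106/538)·0.71560 + (58/538)·0.50820 + (67/538)·0.51852 + (118/538)·0.56281 + (71/538)·0.56164 = 0.6327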